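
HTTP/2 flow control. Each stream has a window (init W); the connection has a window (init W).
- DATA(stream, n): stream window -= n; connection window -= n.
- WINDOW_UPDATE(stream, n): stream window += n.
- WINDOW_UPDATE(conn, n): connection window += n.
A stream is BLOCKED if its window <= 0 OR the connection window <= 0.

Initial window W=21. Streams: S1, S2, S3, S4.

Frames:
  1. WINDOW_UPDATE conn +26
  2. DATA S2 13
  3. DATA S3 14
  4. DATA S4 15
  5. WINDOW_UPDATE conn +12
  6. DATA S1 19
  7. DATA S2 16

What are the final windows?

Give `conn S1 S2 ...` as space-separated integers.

Answer: -18 2 -8 7 6

Derivation:
Op 1: conn=47 S1=21 S2=21 S3=21 S4=21 blocked=[]
Op 2: conn=34 S1=21 S2=8 S3=21 S4=21 blocked=[]
Op 3: conn=20 S1=21 S2=8 S3=7 S4=21 blocked=[]
Op 4: conn=5 S1=21 S2=8 S3=7 S4=6 blocked=[]
Op 5: conn=17 S1=21 S2=8 S3=7 S4=6 blocked=[]
Op 6: conn=-2 S1=2 S2=8 S3=7 S4=6 blocked=[1, 2, 3, 4]
Op 7: conn=-18 S1=2 S2=-8 S3=7 S4=6 blocked=[1, 2, 3, 4]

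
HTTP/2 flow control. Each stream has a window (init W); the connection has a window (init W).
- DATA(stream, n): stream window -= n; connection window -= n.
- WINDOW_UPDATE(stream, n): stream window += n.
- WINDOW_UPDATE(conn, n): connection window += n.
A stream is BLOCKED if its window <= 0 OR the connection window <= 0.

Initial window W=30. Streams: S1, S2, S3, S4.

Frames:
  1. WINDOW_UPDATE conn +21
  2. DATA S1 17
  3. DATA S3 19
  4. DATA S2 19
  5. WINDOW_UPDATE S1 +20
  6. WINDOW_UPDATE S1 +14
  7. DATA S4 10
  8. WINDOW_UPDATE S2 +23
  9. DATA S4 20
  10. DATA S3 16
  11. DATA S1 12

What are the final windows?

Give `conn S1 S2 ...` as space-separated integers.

Op 1: conn=51 S1=30 S2=30 S3=30 S4=30 blocked=[]
Op 2: conn=34 S1=13 S2=30 S3=30 S4=30 blocked=[]
Op 3: conn=15 S1=13 S2=30 S3=11 S4=30 blocked=[]
Op 4: conn=-4 S1=13 S2=11 S3=11 S4=30 blocked=[1, 2, 3, 4]
Op 5: conn=-4 S1=33 S2=11 S3=11 S4=30 blocked=[1, 2, 3, 4]
Op 6: conn=-4 S1=47 S2=11 S3=11 S4=30 blocked=[1, 2, 3, 4]
Op 7: conn=-14 S1=47 S2=11 S3=11 S4=20 blocked=[1, 2, 3, 4]
Op 8: conn=-14 S1=47 S2=34 S3=11 S4=20 blocked=[1, 2, 3, 4]
Op 9: conn=-34 S1=47 S2=34 S3=11 S4=0 blocked=[1, 2, 3, 4]
Op 10: conn=-50 S1=47 S2=34 S3=-5 S4=0 blocked=[1, 2, 3, 4]
Op 11: conn=-62 S1=35 S2=34 S3=-5 S4=0 blocked=[1, 2, 3, 4]

Answer: -62 35 34 -5 0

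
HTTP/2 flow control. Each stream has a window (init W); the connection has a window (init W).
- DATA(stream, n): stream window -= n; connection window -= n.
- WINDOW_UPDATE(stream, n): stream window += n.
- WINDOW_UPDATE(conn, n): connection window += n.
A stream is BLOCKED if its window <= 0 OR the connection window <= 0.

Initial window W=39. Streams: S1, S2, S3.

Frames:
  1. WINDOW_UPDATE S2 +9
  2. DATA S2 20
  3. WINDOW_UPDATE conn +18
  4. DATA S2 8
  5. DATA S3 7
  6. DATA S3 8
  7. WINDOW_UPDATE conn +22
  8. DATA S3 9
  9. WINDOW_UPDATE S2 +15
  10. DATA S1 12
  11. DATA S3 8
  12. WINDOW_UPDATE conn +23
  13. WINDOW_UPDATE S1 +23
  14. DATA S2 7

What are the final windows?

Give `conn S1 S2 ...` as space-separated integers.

Answer: 23 50 28 7

Derivation:
Op 1: conn=39 S1=39 S2=48 S3=39 blocked=[]
Op 2: conn=19 S1=39 S2=28 S3=39 blocked=[]
Op 3: conn=37 S1=39 S2=28 S3=39 blocked=[]
Op 4: conn=29 S1=39 S2=20 S3=39 blocked=[]
Op 5: conn=22 S1=39 S2=20 S3=32 blocked=[]
Op 6: conn=14 S1=39 S2=20 S3=24 blocked=[]
Op 7: conn=36 S1=39 S2=20 S3=24 blocked=[]
Op 8: conn=27 S1=39 S2=20 S3=15 blocked=[]
Op 9: conn=27 S1=39 S2=35 S3=15 blocked=[]
Op 10: conn=15 S1=27 S2=35 S3=15 blocked=[]
Op 11: conn=7 S1=27 S2=35 S3=7 blocked=[]
Op 12: conn=30 S1=27 S2=35 S3=7 blocked=[]
Op 13: conn=30 S1=50 S2=35 S3=7 blocked=[]
Op 14: conn=23 S1=50 S2=28 S3=7 blocked=[]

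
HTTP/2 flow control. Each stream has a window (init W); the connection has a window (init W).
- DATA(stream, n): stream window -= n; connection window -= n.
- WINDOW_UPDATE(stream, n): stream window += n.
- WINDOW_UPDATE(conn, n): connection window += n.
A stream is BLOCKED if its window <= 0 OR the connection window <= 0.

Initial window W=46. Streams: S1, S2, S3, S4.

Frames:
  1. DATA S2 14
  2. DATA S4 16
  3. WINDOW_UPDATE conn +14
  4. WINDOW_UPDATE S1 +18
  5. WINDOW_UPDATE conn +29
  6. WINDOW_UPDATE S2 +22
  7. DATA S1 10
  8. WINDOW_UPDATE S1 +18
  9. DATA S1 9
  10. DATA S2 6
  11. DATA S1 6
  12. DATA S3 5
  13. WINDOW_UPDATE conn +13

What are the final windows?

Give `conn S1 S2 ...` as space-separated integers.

Op 1: conn=32 S1=46 S2=32 S3=46 S4=46 blocked=[]
Op 2: conn=16 S1=46 S2=32 S3=46 S4=30 blocked=[]
Op 3: conn=30 S1=46 S2=32 S3=46 S4=30 blocked=[]
Op 4: conn=30 S1=64 S2=32 S3=46 S4=30 blocked=[]
Op 5: conn=59 S1=64 S2=32 S3=46 S4=30 blocked=[]
Op 6: conn=59 S1=64 S2=54 S3=46 S4=30 blocked=[]
Op 7: conn=49 S1=54 S2=54 S3=46 S4=30 blocked=[]
Op 8: conn=49 S1=72 S2=54 S3=46 S4=30 blocked=[]
Op 9: conn=40 S1=63 S2=54 S3=46 S4=30 blocked=[]
Op 10: conn=34 S1=63 S2=48 S3=46 S4=30 blocked=[]
Op 11: conn=28 S1=57 S2=48 S3=46 S4=30 blocked=[]
Op 12: conn=23 S1=57 S2=48 S3=41 S4=30 blocked=[]
Op 13: conn=36 S1=57 S2=48 S3=41 S4=30 blocked=[]

Answer: 36 57 48 41 30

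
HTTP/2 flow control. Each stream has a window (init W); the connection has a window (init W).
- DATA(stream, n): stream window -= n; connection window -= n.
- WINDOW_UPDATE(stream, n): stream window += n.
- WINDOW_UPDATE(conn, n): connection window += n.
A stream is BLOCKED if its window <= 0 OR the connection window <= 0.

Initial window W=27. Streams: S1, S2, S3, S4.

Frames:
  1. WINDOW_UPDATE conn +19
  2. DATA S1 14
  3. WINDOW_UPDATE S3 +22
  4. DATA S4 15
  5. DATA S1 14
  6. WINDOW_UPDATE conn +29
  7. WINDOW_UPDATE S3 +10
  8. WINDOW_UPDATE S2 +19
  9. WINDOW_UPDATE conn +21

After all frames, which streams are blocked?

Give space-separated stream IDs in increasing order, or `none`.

Op 1: conn=46 S1=27 S2=27 S3=27 S4=27 blocked=[]
Op 2: conn=32 S1=13 S2=27 S3=27 S4=27 blocked=[]
Op 3: conn=32 S1=13 S2=27 S3=49 S4=27 blocked=[]
Op 4: conn=17 S1=13 S2=27 S3=49 S4=12 blocked=[]
Op 5: conn=3 S1=-1 S2=27 S3=49 S4=12 blocked=[1]
Op 6: conn=32 S1=-1 S2=27 S3=49 S4=12 blocked=[1]
Op 7: conn=32 S1=-1 S2=27 S3=59 S4=12 blocked=[1]
Op 8: conn=32 S1=-1 S2=46 S3=59 S4=12 blocked=[1]
Op 9: conn=53 S1=-1 S2=46 S3=59 S4=12 blocked=[1]

Answer: S1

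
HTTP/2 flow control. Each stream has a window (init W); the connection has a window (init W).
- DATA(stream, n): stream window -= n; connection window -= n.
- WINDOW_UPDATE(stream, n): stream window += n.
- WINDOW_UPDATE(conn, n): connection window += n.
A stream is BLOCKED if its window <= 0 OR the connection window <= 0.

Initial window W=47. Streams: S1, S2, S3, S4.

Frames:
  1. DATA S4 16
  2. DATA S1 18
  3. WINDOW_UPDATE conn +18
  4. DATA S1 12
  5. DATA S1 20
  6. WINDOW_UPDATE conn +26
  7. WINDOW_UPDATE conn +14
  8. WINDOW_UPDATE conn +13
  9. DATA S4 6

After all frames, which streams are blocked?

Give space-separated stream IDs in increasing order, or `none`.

Op 1: conn=31 S1=47 S2=47 S3=47 S4=31 blocked=[]
Op 2: conn=13 S1=29 S2=47 S3=47 S4=31 blocked=[]
Op 3: conn=31 S1=29 S2=47 S3=47 S4=31 blocked=[]
Op 4: conn=19 S1=17 S2=47 S3=47 S4=31 blocked=[]
Op 5: conn=-1 S1=-3 S2=47 S3=47 S4=31 blocked=[1, 2, 3, 4]
Op 6: conn=25 S1=-3 S2=47 S3=47 S4=31 blocked=[1]
Op 7: conn=39 S1=-3 S2=47 S3=47 S4=31 blocked=[1]
Op 8: conn=52 S1=-3 S2=47 S3=47 S4=31 blocked=[1]
Op 9: conn=46 S1=-3 S2=47 S3=47 S4=25 blocked=[1]

Answer: S1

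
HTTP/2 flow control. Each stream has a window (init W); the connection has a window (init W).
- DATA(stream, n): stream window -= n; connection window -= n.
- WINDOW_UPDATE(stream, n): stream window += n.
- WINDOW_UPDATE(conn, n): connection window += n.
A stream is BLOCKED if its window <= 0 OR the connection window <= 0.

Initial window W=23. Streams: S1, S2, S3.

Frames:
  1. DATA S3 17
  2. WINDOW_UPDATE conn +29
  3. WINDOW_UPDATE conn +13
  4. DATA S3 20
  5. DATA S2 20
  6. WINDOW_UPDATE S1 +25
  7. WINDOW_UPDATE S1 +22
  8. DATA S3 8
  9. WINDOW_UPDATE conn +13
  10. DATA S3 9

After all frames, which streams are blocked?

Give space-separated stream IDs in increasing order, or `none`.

Op 1: conn=6 S1=23 S2=23 S3=6 blocked=[]
Op 2: conn=35 S1=23 S2=23 S3=6 blocked=[]
Op 3: conn=48 S1=23 S2=23 S3=6 blocked=[]
Op 4: conn=28 S1=23 S2=23 S3=-14 blocked=[3]
Op 5: conn=8 S1=23 S2=3 S3=-14 blocked=[3]
Op 6: conn=8 S1=48 S2=3 S3=-14 blocked=[3]
Op 7: conn=8 S1=70 S2=3 S3=-14 blocked=[3]
Op 8: conn=0 S1=70 S2=3 S3=-22 blocked=[1, 2, 3]
Op 9: conn=13 S1=70 S2=3 S3=-22 blocked=[3]
Op 10: conn=4 S1=70 S2=3 S3=-31 blocked=[3]

Answer: S3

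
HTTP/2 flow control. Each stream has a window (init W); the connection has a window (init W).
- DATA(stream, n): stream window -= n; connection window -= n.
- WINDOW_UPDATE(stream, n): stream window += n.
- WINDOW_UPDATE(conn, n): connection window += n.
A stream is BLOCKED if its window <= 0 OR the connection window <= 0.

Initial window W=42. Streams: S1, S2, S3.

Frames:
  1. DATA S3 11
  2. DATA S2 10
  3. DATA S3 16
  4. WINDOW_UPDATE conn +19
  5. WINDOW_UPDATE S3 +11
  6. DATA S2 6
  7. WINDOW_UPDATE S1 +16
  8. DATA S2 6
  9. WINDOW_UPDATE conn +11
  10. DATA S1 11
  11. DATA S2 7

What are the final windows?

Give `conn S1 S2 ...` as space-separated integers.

Answer: 5 47 13 26

Derivation:
Op 1: conn=31 S1=42 S2=42 S3=31 blocked=[]
Op 2: conn=21 S1=42 S2=32 S3=31 blocked=[]
Op 3: conn=5 S1=42 S2=32 S3=15 blocked=[]
Op 4: conn=24 S1=42 S2=32 S3=15 blocked=[]
Op 5: conn=24 S1=42 S2=32 S3=26 blocked=[]
Op 6: conn=18 S1=42 S2=26 S3=26 blocked=[]
Op 7: conn=18 S1=58 S2=26 S3=26 blocked=[]
Op 8: conn=12 S1=58 S2=20 S3=26 blocked=[]
Op 9: conn=23 S1=58 S2=20 S3=26 blocked=[]
Op 10: conn=12 S1=47 S2=20 S3=26 blocked=[]
Op 11: conn=5 S1=47 S2=13 S3=26 blocked=[]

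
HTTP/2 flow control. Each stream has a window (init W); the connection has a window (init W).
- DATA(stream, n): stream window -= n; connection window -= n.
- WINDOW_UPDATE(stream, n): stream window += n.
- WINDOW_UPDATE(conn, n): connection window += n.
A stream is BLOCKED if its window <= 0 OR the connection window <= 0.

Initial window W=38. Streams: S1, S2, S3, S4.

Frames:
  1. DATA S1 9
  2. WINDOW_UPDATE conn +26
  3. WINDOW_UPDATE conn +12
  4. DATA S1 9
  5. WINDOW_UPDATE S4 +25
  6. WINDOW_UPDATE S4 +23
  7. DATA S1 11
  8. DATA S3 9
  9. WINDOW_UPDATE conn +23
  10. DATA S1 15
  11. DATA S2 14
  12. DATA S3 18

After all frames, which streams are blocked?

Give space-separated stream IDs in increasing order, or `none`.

Answer: S1

Derivation:
Op 1: conn=29 S1=29 S2=38 S3=38 S4=38 blocked=[]
Op 2: conn=55 S1=29 S2=38 S3=38 S4=38 blocked=[]
Op 3: conn=67 S1=29 S2=38 S3=38 S4=38 blocked=[]
Op 4: conn=58 S1=20 S2=38 S3=38 S4=38 blocked=[]
Op 5: conn=58 S1=20 S2=38 S3=38 S4=63 blocked=[]
Op 6: conn=58 S1=20 S2=38 S3=38 S4=86 blocked=[]
Op 7: conn=47 S1=9 S2=38 S3=38 S4=86 blocked=[]
Op 8: conn=38 S1=9 S2=38 S3=29 S4=86 blocked=[]
Op 9: conn=61 S1=9 S2=38 S3=29 S4=86 blocked=[]
Op 10: conn=46 S1=-6 S2=38 S3=29 S4=86 blocked=[1]
Op 11: conn=32 S1=-6 S2=24 S3=29 S4=86 blocked=[1]
Op 12: conn=14 S1=-6 S2=24 S3=11 S4=86 blocked=[1]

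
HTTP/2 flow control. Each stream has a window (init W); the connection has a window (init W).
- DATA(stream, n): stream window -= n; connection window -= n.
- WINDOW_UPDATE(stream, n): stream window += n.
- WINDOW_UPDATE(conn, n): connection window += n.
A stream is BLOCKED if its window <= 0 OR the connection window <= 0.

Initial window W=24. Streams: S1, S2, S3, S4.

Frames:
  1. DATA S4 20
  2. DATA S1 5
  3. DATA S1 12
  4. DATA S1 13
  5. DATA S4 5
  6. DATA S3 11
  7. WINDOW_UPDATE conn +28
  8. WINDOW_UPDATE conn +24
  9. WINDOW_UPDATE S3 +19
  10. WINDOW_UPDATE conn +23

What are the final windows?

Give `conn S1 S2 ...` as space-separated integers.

Op 1: conn=4 S1=24 S2=24 S3=24 S4=4 blocked=[]
Op 2: conn=-1 S1=19 S2=24 S3=24 S4=4 blocked=[1, 2, 3, 4]
Op 3: conn=-13 S1=7 S2=24 S3=24 S4=4 blocked=[1, 2, 3, 4]
Op 4: conn=-26 S1=-6 S2=24 S3=24 S4=4 blocked=[1, 2, 3, 4]
Op 5: conn=-31 S1=-6 S2=24 S3=24 S4=-1 blocked=[1, 2, 3, 4]
Op 6: conn=-42 S1=-6 S2=24 S3=13 S4=-1 blocked=[1, 2, 3, 4]
Op 7: conn=-14 S1=-6 S2=24 S3=13 S4=-1 blocked=[1, 2, 3, 4]
Op 8: conn=10 S1=-6 S2=24 S3=13 S4=-1 blocked=[1, 4]
Op 9: conn=10 S1=-6 S2=24 S3=32 S4=-1 blocked=[1, 4]
Op 10: conn=33 S1=-6 S2=24 S3=32 S4=-1 blocked=[1, 4]

Answer: 33 -6 24 32 -1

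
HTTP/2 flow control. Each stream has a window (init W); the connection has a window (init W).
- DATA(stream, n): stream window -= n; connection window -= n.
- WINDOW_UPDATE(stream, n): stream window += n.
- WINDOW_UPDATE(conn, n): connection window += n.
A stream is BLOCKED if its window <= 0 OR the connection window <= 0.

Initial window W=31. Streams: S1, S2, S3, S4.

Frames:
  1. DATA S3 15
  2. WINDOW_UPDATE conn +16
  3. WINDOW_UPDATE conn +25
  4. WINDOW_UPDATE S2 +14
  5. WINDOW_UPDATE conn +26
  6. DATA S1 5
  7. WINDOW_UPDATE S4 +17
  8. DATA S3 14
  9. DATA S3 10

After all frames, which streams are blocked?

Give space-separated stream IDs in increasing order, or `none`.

Op 1: conn=16 S1=31 S2=31 S3=16 S4=31 blocked=[]
Op 2: conn=32 S1=31 S2=31 S3=16 S4=31 blocked=[]
Op 3: conn=57 S1=31 S2=31 S3=16 S4=31 blocked=[]
Op 4: conn=57 S1=31 S2=45 S3=16 S4=31 blocked=[]
Op 5: conn=83 S1=31 S2=45 S3=16 S4=31 blocked=[]
Op 6: conn=78 S1=26 S2=45 S3=16 S4=31 blocked=[]
Op 7: conn=78 S1=26 S2=45 S3=16 S4=48 blocked=[]
Op 8: conn=64 S1=26 S2=45 S3=2 S4=48 blocked=[]
Op 9: conn=54 S1=26 S2=45 S3=-8 S4=48 blocked=[3]

Answer: S3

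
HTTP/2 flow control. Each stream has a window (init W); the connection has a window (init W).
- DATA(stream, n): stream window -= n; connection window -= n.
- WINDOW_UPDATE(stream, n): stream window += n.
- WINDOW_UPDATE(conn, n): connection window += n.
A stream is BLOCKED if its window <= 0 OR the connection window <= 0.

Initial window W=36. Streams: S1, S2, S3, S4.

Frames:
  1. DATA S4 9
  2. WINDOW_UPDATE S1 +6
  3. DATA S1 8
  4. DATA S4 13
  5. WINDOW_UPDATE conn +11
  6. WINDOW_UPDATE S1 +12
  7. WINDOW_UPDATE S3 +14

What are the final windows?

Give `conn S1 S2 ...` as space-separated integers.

Answer: 17 46 36 50 14

Derivation:
Op 1: conn=27 S1=36 S2=36 S3=36 S4=27 blocked=[]
Op 2: conn=27 S1=42 S2=36 S3=36 S4=27 blocked=[]
Op 3: conn=19 S1=34 S2=36 S3=36 S4=27 blocked=[]
Op 4: conn=6 S1=34 S2=36 S3=36 S4=14 blocked=[]
Op 5: conn=17 S1=34 S2=36 S3=36 S4=14 blocked=[]
Op 6: conn=17 S1=46 S2=36 S3=36 S4=14 blocked=[]
Op 7: conn=17 S1=46 S2=36 S3=50 S4=14 blocked=[]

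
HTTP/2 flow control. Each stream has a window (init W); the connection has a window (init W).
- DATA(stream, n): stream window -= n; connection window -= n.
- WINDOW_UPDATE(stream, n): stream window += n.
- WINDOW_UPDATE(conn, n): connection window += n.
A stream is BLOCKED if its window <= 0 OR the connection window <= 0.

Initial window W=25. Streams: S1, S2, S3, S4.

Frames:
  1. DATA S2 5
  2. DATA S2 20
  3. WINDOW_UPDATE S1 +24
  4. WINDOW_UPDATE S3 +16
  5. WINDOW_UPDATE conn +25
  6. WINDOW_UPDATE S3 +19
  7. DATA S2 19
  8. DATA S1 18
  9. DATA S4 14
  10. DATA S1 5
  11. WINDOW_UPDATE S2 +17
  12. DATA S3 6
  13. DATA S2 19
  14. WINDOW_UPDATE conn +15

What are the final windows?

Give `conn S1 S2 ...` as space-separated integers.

Answer: -41 26 -21 54 11

Derivation:
Op 1: conn=20 S1=25 S2=20 S3=25 S4=25 blocked=[]
Op 2: conn=0 S1=25 S2=0 S3=25 S4=25 blocked=[1, 2, 3, 4]
Op 3: conn=0 S1=49 S2=0 S3=25 S4=25 blocked=[1, 2, 3, 4]
Op 4: conn=0 S1=49 S2=0 S3=41 S4=25 blocked=[1, 2, 3, 4]
Op 5: conn=25 S1=49 S2=0 S3=41 S4=25 blocked=[2]
Op 6: conn=25 S1=49 S2=0 S3=60 S4=25 blocked=[2]
Op 7: conn=6 S1=49 S2=-19 S3=60 S4=25 blocked=[2]
Op 8: conn=-12 S1=31 S2=-19 S3=60 S4=25 blocked=[1, 2, 3, 4]
Op 9: conn=-26 S1=31 S2=-19 S3=60 S4=11 blocked=[1, 2, 3, 4]
Op 10: conn=-31 S1=26 S2=-19 S3=60 S4=11 blocked=[1, 2, 3, 4]
Op 11: conn=-31 S1=26 S2=-2 S3=60 S4=11 blocked=[1, 2, 3, 4]
Op 12: conn=-37 S1=26 S2=-2 S3=54 S4=11 blocked=[1, 2, 3, 4]
Op 13: conn=-56 S1=26 S2=-21 S3=54 S4=11 blocked=[1, 2, 3, 4]
Op 14: conn=-41 S1=26 S2=-21 S3=54 S4=11 blocked=[1, 2, 3, 4]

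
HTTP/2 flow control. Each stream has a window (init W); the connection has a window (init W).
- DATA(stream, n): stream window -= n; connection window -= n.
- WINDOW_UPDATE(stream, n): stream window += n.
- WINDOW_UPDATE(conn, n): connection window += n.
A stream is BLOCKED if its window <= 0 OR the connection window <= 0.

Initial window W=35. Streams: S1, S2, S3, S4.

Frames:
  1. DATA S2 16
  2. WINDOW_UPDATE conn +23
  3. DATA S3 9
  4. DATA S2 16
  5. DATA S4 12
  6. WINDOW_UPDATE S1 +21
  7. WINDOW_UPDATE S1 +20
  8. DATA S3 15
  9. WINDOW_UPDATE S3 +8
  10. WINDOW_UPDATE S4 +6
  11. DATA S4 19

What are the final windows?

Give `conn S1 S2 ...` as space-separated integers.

Op 1: conn=19 S1=35 S2=19 S3=35 S4=35 blocked=[]
Op 2: conn=42 S1=35 S2=19 S3=35 S4=35 blocked=[]
Op 3: conn=33 S1=35 S2=19 S3=26 S4=35 blocked=[]
Op 4: conn=17 S1=35 S2=3 S3=26 S4=35 blocked=[]
Op 5: conn=5 S1=35 S2=3 S3=26 S4=23 blocked=[]
Op 6: conn=5 S1=56 S2=3 S3=26 S4=23 blocked=[]
Op 7: conn=5 S1=76 S2=3 S3=26 S4=23 blocked=[]
Op 8: conn=-10 S1=76 S2=3 S3=11 S4=23 blocked=[1, 2, 3, 4]
Op 9: conn=-10 S1=76 S2=3 S3=19 S4=23 blocked=[1, 2, 3, 4]
Op 10: conn=-10 S1=76 S2=3 S3=19 S4=29 blocked=[1, 2, 3, 4]
Op 11: conn=-29 S1=76 S2=3 S3=19 S4=10 blocked=[1, 2, 3, 4]

Answer: -29 76 3 19 10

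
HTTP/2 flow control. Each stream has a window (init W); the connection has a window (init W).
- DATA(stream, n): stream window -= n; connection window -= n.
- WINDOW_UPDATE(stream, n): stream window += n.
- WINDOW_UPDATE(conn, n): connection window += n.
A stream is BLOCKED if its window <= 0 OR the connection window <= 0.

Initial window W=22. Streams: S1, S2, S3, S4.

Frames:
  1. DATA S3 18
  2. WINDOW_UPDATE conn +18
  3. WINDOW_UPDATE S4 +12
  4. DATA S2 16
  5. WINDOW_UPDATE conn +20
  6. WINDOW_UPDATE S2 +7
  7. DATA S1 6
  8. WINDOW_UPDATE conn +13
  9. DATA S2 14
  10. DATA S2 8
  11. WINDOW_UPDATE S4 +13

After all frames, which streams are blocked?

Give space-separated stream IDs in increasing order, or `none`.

Op 1: conn=4 S1=22 S2=22 S3=4 S4=22 blocked=[]
Op 2: conn=22 S1=22 S2=22 S3=4 S4=22 blocked=[]
Op 3: conn=22 S1=22 S2=22 S3=4 S4=34 blocked=[]
Op 4: conn=6 S1=22 S2=6 S3=4 S4=34 blocked=[]
Op 5: conn=26 S1=22 S2=6 S3=4 S4=34 blocked=[]
Op 6: conn=26 S1=22 S2=13 S3=4 S4=34 blocked=[]
Op 7: conn=20 S1=16 S2=13 S3=4 S4=34 blocked=[]
Op 8: conn=33 S1=16 S2=13 S3=4 S4=34 blocked=[]
Op 9: conn=19 S1=16 S2=-1 S3=4 S4=34 blocked=[2]
Op 10: conn=11 S1=16 S2=-9 S3=4 S4=34 blocked=[2]
Op 11: conn=11 S1=16 S2=-9 S3=4 S4=47 blocked=[2]

Answer: S2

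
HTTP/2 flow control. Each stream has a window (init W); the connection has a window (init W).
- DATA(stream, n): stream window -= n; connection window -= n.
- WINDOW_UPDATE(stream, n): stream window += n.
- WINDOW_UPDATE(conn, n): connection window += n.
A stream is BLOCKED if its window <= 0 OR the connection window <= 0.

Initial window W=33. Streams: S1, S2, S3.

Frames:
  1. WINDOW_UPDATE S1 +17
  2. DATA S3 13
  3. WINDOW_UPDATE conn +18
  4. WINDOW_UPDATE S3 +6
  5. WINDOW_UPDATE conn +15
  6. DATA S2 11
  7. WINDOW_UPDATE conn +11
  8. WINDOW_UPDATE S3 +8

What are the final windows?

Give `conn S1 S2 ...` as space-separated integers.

Answer: 53 50 22 34

Derivation:
Op 1: conn=33 S1=50 S2=33 S3=33 blocked=[]
Op 2: conn=20 S1=50 S2=33 S3=20 blocked=[]
Op 3: conn=38 S1=50 S2=33 S3=20 blocked=[]
Op 4: conn=38 S1=50 S2=33 S3=26 blocked=[]
Op 5: conn=53 S1=50 S2=33 S3=26 blocked=[]
Op 6: conn=42 S1=50 S2=22 S3=26 blocked=[]
Op 7: conn=53 S1=50 S2=22 S3=26 blocked=[]
Op 8: conn=53 S1=50 S2=22 S3=34 blocked=[]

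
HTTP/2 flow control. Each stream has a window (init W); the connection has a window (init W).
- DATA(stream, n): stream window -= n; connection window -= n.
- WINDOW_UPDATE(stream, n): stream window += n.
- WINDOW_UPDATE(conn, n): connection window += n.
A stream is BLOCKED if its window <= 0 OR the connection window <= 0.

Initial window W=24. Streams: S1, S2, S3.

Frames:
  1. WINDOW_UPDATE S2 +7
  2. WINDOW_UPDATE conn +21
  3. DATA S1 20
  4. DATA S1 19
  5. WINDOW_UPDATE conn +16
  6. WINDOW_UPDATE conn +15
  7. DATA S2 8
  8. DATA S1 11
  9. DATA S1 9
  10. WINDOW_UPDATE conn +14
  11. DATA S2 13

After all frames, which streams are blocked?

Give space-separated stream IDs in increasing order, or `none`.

Op 1: conn=24 S1=24 S2=31 S3=24 blocked=[]
Op 2: conn=45 S1=24 S2=31 S3=24 blocked=[]
Op 3: conn=25 S1=4 S2=31 S3=24 blocked=[]
Op 4: conn=6 S1=-15 S2=31 S3=24 blocked=[1]
Op 5: conn=22 S1=-15 S2=31 S3=24 blocked=[1]
Op 6: conn=37 S1=-15 S2=31 S3=24 blocked=[1]
Op 7: conn=29 S1=-15 S2=23 S3=24 blocked=[1]
Op 8: conn=18 S1=-26 S2=23 S3=24 blocked=[1]
Op 9: conn=9 S1=-35 S2=23 S3=24 blocked=[1]
Op 10: conn=23 S1=-35 S2=23 S3=24 blocked=[1]
Op 11: conn=10 S1=-35 S2=10 S3=24 blocked=[1]

Answer: S1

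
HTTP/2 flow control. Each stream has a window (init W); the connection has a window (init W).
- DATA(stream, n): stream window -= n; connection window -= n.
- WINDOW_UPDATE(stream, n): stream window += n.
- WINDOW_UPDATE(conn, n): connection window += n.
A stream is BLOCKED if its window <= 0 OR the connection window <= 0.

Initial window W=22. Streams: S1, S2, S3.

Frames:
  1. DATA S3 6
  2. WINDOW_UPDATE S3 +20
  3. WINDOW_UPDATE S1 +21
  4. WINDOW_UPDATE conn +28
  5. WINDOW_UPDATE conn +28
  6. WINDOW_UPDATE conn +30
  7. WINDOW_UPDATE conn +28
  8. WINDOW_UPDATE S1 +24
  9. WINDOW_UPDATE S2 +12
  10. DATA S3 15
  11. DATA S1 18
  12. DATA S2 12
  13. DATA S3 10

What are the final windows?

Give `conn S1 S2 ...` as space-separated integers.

Op 1: conn=16 S1=22 S2=22 S3=16 blocked=[]
Op 2: conn=16 S1=22 S2=22 S3=36 blocked=[]
Op 3: conn=16 S1=43 S2=22 S3=36 blocked=[]
Op 4: conn=44 S1=43 S2=22 S3=36 blocked=[]
Op 5: conn=72 S1=43 S2=22 S3=36 blocked=[]
Op 6: conn=102 S1=43 S2=22 S3=36 blocked=[]
Op 7: conn=130 S1=43 S2=22 S3=36 blocked=[]
Op 8: conn=130 S1=67 S2=22 S3=36 blocked=[]
Op 9: conn=130 S1=67 S2=34 S3=36 blocked=[]
Op 10: conn=115 S1=67 S2=34 S3=21 blocked=[]
Op 11: conn=97 S1=49 S2=34 S3=21 blocked=[]
Op 12: conn=85 S1=49 S2=22 S3=21 blocked=[]
Op 13: conn=75 S1=49 S2=22 S3=11 blocked=[]

Answer: 75 49 22 11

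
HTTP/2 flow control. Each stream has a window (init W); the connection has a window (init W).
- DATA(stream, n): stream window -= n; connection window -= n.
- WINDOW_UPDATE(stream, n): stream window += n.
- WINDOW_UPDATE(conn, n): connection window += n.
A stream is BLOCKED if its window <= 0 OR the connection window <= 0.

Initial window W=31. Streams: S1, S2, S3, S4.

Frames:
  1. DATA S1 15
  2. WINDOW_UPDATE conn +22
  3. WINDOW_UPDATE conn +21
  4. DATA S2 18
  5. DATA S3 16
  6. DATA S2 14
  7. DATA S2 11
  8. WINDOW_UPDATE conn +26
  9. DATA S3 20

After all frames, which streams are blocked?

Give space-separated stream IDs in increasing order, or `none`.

Op 1: conn=16 S1=16 S2=31 S3=31 S4=31 blocked=[]
Op 2: conn=38 S1=16 S2=31 S3=31 S4=31 blocked=[]
Op 3: conn=59 S1=16 S2=31 S3=31 S4=31 blocked=[]
Op 4: conn=41 S1=16 S2=13 S3=31 S4=31 blocked=[]
Op 5: conn=25 S1=16 S2=13 S3=15 S4=31 blocked=[]
Op 6: conn=11 S1=16 S2=-1 S3=15 S4=31 blocked=[2]
Op 7: conn=0 S1=16 S2=-12 S3=15 S4=31 blocked=[1, 2, 3, 4]
Op 8: conn=26 S1=16 S2=-12 S3=15 S4=31 blocked=[2]
Op 9: conn=6 S1=16 S2=-12 S3=-5 S4=31 blocked=[2, 3]

Answer: S2 S3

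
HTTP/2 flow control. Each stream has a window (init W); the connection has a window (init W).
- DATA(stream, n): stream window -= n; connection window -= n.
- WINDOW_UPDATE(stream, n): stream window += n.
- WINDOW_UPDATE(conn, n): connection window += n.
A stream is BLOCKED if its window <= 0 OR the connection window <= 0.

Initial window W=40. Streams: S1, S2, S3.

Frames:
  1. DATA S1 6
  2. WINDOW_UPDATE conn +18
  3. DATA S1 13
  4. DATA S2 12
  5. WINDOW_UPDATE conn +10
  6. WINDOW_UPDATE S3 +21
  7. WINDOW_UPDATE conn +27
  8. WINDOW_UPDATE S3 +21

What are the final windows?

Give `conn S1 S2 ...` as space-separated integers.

Answer: 64 21 28 82

Derivation:
Op 1: conn=34 S1=34 S2=40 S3=40 blocked=[]
Op 2: conn=52 S1=34 S2=40 S3=40 blocked=[]
Op 3: conn=39 S1=21 S2=40 S3=40 blocked=[]
Op 4: conn=27 S1=21 S2=28 S3=40 blocked=[]
Op 5: conn=37 S1=21 S2=28 S3=40 blocked=[]
Op 6: conn=37 S1=21 S2=28 S3=61 blocked=[]
Op 7: conn=64 S1=21 S2=28 S3=61 blocked=[]
Op 8: conn=64 S1=21 S2=28 S3=82 blocked=[]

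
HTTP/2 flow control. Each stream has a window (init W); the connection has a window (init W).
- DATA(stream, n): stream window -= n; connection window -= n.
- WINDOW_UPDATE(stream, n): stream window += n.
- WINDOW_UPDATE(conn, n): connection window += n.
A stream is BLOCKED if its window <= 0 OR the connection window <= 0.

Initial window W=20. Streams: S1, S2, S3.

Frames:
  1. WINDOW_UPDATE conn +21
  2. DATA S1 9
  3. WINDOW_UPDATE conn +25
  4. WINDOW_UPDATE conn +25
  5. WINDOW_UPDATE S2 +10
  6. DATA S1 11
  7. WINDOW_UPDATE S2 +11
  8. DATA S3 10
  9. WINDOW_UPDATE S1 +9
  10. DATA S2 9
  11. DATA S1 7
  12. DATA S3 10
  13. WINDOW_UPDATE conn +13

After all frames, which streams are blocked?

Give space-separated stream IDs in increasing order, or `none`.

Answer: S3

Derivation:
Op 1: conn=41 S1=20 S2=20 S3=20 blocked=[]
Op 2: conn=32 S1=11 S2=20 S3=20 blocked=[]
Op 3: conn=57 S1=11 S2=20 S3=20 blocked=[]
Op 4: conn=82 S1=11 S2=20 S3=20 blocked=[]
Op 5: conn=82 S1=11 S2=30 S3=20 blocked=[]
Op 6: conn=71 S1=0 S2=30 S3=20 blocked=[1]
Op 7: conn=71 S1=0 S2=41 S3=20 blocked=[1]
Op 8: conn=61 S1=0 S2=41 S3=10 blocked=[1]
Op 9: conn=61 S1=9 S2=41 S3=10 blocked=[]
Op 10: conn=52 S1=9 S2=32 S3=10 blocked=[]
Op 11: conn=45 S1=2 S2=32 S3=10 blocked=[]
Op 12: conn=35 S1=2 S2=32 S3=0 blocked=[3]
Op 13: conn=48 S1=2 S2=32 S3=0 blocked=[3]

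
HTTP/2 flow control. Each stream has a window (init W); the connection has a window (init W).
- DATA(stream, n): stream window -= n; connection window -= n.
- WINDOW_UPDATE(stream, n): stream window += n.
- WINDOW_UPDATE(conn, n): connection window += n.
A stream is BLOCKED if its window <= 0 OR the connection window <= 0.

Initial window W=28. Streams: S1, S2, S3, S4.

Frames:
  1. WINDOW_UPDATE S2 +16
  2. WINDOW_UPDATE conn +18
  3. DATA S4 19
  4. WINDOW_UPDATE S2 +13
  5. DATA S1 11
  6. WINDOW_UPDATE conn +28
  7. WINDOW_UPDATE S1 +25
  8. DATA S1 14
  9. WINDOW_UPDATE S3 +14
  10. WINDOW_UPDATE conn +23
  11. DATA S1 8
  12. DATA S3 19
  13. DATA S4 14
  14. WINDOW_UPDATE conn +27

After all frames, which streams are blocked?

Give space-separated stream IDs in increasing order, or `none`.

Answer: S4

Derivation:
Op 1: conn=28 S1=28 S2=44 S3=28 S4=28 blocked=[]
Op 2: conn=46 S1=28 S2=44 S3=28 S4=28 blocked=[]
Op 3: conn=27 S1=28 S2=44 S3=28 S4=9 blocked=[]
Op 4: conn=27 S1=28 S2=57 S3=28 S4=9 blocked=[]
Op 5: conn=16 S1=17 S2=57 S3=28 S4=9 blocked=[]
Op 6: conn=44 S1=17 S2=57 S3=28 S4=9 blocked=[]
Op 7: conn=44 S1=42 S2=57 S3=28 S4=9 blocked=[]
Op 8: conn=30 S1=28 S2=57 S3=28 S4=9 blocked=[]
Op 9: conn=30 S1=28 S2=57 S3=42 S4=9 blocked=[]
Op 10: conn=53 S1=28 S2=57 S3=42 S4=9 blocked=[]
Op 11: conn=45 S1=20 S2=57 S3=42 S4=9 blocked=[]
Op 12: conn=26 S1=20 S2=57 S3=23 S4=9 blocked=[]
Op 13: conn=12 S1=20 S2=57 S3=23 S4=-5 blocked=[4]
Op 14: conn=39 S1=20 S2=57 S3=23 S4=-5 blocked=[4]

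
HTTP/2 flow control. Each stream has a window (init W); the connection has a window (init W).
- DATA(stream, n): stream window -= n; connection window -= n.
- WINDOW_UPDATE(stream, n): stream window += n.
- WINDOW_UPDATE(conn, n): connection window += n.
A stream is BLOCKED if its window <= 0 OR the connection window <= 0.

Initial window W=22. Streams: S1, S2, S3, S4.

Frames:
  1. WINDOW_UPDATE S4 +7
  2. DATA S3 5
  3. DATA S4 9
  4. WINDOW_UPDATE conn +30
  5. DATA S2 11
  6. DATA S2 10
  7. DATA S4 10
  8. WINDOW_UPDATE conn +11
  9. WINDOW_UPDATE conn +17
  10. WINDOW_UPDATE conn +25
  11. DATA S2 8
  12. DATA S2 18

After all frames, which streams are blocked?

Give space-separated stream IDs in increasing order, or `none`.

Op 1: conn=22 S1=22 S2=22 S3=22 S4=29 blocked=[]
Op 2: conn=17 S1=22 S2=22 S3=17 S4=29 blocked=[]
Op 3: conn=8 S1=22 S2=22 S3=17 S4=20 blocked=[]
Op 4: conn=38 S1=22 S2=22 S3=17 S4=20 blocked=[]
Op 5: conn=27 S1=22 S2=11 S3=17 S4=20 blocked=[]
Op 6: conn=17 S1=22 S2=1 S3=17 S4=20 blocked=[]
Op 7: conn=7 S1=22 S2=1 S3=17 S4=10 blocked=[]
Op 8: conn=18 S1=22 S2=1 S3=17 S4=10 blocked=[]
Op 9: conn=35 S1=22 S2=1 S3=17 S4=10 blocked=[]
Op 10: conn=60 S1=22 S2=1 S3=17 S4=10 blocked=[]
Op 11: conn=52 S1=22 S2=-7 S3=17 S4=10 blocked=[2]
Op 12: conn=34 S1=22 S2=-25 S3=17 S4=10 blocked=[2]

Answer: S2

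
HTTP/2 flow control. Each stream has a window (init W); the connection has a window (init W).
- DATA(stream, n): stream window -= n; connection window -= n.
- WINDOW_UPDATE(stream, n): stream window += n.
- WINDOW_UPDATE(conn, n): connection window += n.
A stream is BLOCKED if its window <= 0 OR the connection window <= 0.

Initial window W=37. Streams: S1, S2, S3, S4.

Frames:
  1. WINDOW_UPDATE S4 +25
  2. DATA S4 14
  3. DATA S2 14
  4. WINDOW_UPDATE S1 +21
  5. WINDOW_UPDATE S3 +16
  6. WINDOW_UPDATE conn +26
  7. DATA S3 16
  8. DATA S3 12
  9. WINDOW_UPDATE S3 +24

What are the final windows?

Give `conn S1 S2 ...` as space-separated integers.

Op 1: conn=37 S1=37 S2=37 S3=37 S4=62 blocked=[]
Op 2: conn=23 S1=37 S2=37 S3=37 S4=48 blocked=[]
Op 3: conn=9 S1=37 S2=23 S3=37 S4=48 blocked=[]
Op 4: conn=9 S1=58 S2=23 S3=37 S4=48 blocked=[]
Op 5: conn=9 S1=58 S2=23 S3=53 S4=48 blocked=[]
Op 6: conn=35 S1=58 S2=23 S3=53 S4=48 blocked=[]
Op 7: conn=19 S1=58 S2=23 S3=37 S4=48 blocked=[]
Op 8: conn=7 S1=58 S2=23 S3=25 S4=48 blocked=[]
Op 9: conn=7 S1=58 S2=23 S3=49 S4=48 blocked=[]

Answer: 7 58 23 49 48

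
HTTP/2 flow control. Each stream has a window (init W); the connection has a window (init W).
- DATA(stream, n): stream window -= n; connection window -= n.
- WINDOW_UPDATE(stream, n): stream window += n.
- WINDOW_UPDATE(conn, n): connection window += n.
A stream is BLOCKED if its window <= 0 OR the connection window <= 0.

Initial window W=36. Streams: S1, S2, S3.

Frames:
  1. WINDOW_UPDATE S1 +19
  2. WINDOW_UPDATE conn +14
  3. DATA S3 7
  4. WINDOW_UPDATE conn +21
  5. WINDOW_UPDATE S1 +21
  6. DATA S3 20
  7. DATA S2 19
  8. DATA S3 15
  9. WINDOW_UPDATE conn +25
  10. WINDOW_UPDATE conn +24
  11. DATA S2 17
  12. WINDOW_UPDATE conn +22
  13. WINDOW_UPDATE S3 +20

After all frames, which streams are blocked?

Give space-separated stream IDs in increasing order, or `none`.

Answer: S2

Derivation:
Op 1: conn=36 S1=55 S2=36 S3=36 blocked=[]
Op 2: conn=50 S1=55 S2=36 S3=36 blocked=[]
Op 3: conn=43 S1=55 S2=36 S3=29 blocked=[]
Op 4: conn=64 S1=55 S2=36 S3=29 blocked=[]
Op 5: conn=64 S1=76 S2=36 S3=29 blocked=[]
Op 6: conn=44 S1=76 S2=36 S3=9 blocked=[]
Op 7: conn=25 S1=76 S2=17 S3=9 blocked=[]
Op 8: conn=10 S1=76 S2=17 S3=-6 blocked=[3]
Op 9: conn=35 S1=76 S2=17 S3=-6 blocked=[3]
Op 10: conn=59 S1=76 S2=17 S3=-6 blocked=[3]
Op 11: conn=42 S1=76 S2=0 S3=-6 blocked=[2, 3]
Op 12: conn=64 S1=76 S2=0 S3=-6 blocked=[2, 3]
Op 13: conn=64 S1=76 S2=0 S3=14 blocked=[2]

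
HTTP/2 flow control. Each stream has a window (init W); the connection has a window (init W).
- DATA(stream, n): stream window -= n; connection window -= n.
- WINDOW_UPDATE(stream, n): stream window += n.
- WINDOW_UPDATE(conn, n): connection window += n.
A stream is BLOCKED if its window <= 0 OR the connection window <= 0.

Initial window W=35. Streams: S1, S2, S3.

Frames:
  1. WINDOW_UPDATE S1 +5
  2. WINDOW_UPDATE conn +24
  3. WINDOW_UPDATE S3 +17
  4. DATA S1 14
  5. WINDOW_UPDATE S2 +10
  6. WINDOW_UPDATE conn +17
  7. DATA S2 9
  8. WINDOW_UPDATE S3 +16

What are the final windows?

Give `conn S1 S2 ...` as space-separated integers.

Op 1: conn=35 S1=40 S2=35 S3=35 blocked=[]
Op 2: conn=59 S1=40 S2=35 S3=35 blocked=[]
Op 3: conn=59 S1=40 S2=35 S3=52 blocked=[]
Op 4: conn=45 S1=26 S2=35 S3=52 blocked=[]
Op 5: conn=45 S1=26 S2=45 S3=52 blocked=[]
Op 6: conn=62 S1=26 S2=45 S3=52 blocked=[]
Op 7: conn=53 S1=26 S2=36 S3=52 blocked=[]
Op 8: conn=53 S1=26 S2=36 S3=68 blocked=[]

Answer: 53 26 36 68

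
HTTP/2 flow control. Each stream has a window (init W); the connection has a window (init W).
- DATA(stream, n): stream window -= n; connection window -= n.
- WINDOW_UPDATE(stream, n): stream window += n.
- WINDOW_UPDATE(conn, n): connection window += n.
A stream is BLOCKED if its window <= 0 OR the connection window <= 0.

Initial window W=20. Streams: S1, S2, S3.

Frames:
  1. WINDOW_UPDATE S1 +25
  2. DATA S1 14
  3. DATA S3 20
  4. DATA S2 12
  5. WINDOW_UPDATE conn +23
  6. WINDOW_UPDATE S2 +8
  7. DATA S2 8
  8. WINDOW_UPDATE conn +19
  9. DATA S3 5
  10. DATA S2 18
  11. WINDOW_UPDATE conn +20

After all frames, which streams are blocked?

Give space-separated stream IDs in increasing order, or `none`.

Answer: S2 S3

Derivation:
Op 1: conn=20 S1=45 S2=20 S3=20 blocked=[]
Op 2: conn=6 S1=31 S2=20 S3=20 blocked=[]
Op 3: conn=-14 S1=31 S2=20 S3=0 blocked=[1, 2, 3]
Op 4: conn=-26 S1=31 S2=8 S3=0 blocked=[1, 2, 3]
Op 5: conn=-3 S1=31 S2=8 S3=0 blocked=[1, 2, 3]
Op 6: conn=-3 S1=31 S2=16 S3=0 blocked=[1, 2, 3]
Op 7: conn=-11 S1=31 S2=8 S3=0 blocked=[1, 2, 3]
Op 8: conn=8 S1=31 S2=8 S3=0 blocked=[3]
Op 9: conn=3 S1=31 S2=8 S3=-5 blocked=[3]
Op 10: conn=-15 S1=31 S2=-10 S3=-5 blocked=[1, 2, 3]
Op 11: conn=5 S1=31 S2=-10 S3=-5 blocked=[2, 3]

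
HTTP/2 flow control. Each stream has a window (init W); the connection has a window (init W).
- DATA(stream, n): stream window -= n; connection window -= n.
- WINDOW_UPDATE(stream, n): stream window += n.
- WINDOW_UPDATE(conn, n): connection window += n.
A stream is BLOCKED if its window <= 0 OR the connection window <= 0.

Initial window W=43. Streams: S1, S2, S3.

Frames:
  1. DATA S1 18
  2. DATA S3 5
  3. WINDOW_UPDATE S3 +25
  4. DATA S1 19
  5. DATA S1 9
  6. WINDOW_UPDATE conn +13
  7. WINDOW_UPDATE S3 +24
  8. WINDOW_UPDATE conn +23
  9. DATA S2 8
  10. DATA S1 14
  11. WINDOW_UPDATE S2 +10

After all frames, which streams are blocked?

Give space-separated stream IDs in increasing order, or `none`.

Answer: S1

Derivation:
Op 1: conn=25 S1=25 S2=43 S3=43 blocked=[]
Op 2: conn=20 S1=25 S2=43 S3=38 blocked=[]
Op 3: conn=20 S1=25 S2=43 S3=63 blocked=[]
Op 4: conn=1 S1=6 S2=43 S3=63 blocked=[]
Op 5: conn=-8 S1=-3 S2=43 S3=63 blocked=[1, 2, 3]
Op 6: conn=5 S1=-3 S2=43 S3=63 blocked=[1]
Op 7: conn=5 S1=-3 S2=43 S3=87 blocked=[1]
Op 8: conn=28 S1=-3 S2=43 S3=87 blocked=[1]
Op 9: conn=20 S1=-3 S2=35 S3=87 blocked=[1]
Op 10: conn=6 S1=-17 S2=35 S3=87 blocked=[1]
Op 11: conn=6 S1=-17 S2=45 S3=87 blocked=[1]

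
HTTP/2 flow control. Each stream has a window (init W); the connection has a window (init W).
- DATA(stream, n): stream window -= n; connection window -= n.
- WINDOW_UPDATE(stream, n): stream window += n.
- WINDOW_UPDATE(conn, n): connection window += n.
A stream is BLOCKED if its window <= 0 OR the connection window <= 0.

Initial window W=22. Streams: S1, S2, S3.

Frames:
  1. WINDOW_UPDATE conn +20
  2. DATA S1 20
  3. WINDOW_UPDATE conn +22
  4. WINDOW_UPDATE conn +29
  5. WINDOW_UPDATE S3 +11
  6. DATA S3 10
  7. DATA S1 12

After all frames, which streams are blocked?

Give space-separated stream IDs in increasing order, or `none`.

Op 1: conn=42 S1=22 S2=22 S3=22 blocked=[]
Op 2: conn=22 S1=2 S2=22 S3=22 blocked=[]
Op 3: conn=44 S1=2 S2=22 S3=22 blocked=[]
Op 4: conn=73 S1=2 S2=22 S3=22 blocked=[]
Op 5: conn=73 S1=2 S2=22 S3=33 blocked=[]
Op 6: conn=63 S1=2 S2=22 S3=23 blocked=[]
Op 7: conn=51 S1=-10 S2=22 S3=23 blocked=[1]

Answer: S1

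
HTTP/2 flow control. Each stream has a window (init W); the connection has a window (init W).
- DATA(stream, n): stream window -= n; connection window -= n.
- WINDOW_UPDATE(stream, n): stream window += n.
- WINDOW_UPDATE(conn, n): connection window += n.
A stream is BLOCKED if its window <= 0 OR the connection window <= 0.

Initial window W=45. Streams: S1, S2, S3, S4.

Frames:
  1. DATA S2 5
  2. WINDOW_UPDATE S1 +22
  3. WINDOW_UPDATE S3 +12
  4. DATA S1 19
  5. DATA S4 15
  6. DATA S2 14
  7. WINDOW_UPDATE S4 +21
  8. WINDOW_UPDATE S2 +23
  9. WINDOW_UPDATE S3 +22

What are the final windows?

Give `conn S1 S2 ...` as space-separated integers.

Op 1: conn=40 S1=45 S2=40 S3=45 S4=45 blocked=[]
Op 2: conn=40 S1=67 S2=40 S3=45 S4=45 blocked=[]
Op 3: conn=40 S1=67 S2=40 S3=57 S4=45 blocked=[]
Op 4: conn=21 S1=48 S2=40 S3=57 S4=45 blocked=[]
Op 5: conn=6 S1=48 S2=40 S3=57 S4=30 blocked=[]
Op 6: conn=-8 S1=48 S2=26 S3=57 S4=30 blocked=[1, 2, 3, 4]
Op 7: conn=-8 S1=48 S2=26 S3=57 S4=51 blocked=[1, 2, 3, 4]
Op 8: conn=-8 S1=48 S2=49 S3=57 S4=51 blocked=[1, 2, 3, 4]
Op 9: conn=-8 S1=48 S2=49 S3=79 S4=51 blocked=[1, 2, 3, 4]

Answer: -8 48 49 79 51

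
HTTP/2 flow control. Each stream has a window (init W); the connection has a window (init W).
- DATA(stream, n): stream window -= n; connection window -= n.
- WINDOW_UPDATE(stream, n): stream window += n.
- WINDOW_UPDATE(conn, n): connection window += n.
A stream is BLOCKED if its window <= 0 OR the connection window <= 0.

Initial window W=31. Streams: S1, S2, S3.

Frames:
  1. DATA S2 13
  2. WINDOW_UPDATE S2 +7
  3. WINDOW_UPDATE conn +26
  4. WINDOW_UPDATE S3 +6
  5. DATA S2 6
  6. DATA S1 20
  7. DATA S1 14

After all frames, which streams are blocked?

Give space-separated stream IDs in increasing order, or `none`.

Op 1: conn=18 S1=31 S2=18 S3=31 blocked=[]
Op 2: conn=18 S1=31 S2=25 S3=31 blocked=[]
Op 3: conn=44 S1=31 S2=25 S3=31 blocked=[]
Op 4: conn=44 S1=31 S2=25 S3=37 blocked=[]
Op 5: conn=38 S1=31 S2=19 S3=37 blocked=[]
Op 6: conn=18 S1=11 S2=19 S3=37 blocked=[]
Op 7: conn=4 S1=-3 S2=19 S3=37 blocked=[1]

Answer: S1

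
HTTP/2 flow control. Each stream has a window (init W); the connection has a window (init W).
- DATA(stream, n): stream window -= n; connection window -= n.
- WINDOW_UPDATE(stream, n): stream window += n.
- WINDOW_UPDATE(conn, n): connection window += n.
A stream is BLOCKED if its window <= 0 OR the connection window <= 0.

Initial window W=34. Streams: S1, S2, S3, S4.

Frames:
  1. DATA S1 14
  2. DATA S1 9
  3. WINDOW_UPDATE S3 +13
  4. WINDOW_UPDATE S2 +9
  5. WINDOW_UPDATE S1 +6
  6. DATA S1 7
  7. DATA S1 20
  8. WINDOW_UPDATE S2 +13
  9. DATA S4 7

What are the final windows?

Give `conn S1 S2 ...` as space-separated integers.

Answer: -23 -10 56 47 27

Derivation:
Op 1: conn=20 S1=20 S2=34 S3=34 S4=34 blocked=[]
Op 2: conn=11 S1=11 S2=34 S3=34 S4=34 blocked=[]
Op 3: conn=11 S1=11 S2=34 S3=47 S4=34 blocked=[]
Op 4: conn=11 S1=11 S2=43 S3=47 S4=34 blocked=[]
Op 5: conn=11 S1=17 S2=43 S3=47 S4=34 blocked=[]
Op 6: conn=4 S1=10 S2=43 S3=47 S4=34 blocked=[]
Op 7: conn=-16 S1=-10 S2=43 S3=47 S4=34 blocked=[1, 2, 3, 4]
Op 8: conn=-16 S1=-10 S2=56 S3=47 S4=34 blocked=[1, 2, 3, 4]
Op 9: conn=-23 S1=-10 S2=56 S3=47 S4=27 blocked=[1, 2, 3, 4]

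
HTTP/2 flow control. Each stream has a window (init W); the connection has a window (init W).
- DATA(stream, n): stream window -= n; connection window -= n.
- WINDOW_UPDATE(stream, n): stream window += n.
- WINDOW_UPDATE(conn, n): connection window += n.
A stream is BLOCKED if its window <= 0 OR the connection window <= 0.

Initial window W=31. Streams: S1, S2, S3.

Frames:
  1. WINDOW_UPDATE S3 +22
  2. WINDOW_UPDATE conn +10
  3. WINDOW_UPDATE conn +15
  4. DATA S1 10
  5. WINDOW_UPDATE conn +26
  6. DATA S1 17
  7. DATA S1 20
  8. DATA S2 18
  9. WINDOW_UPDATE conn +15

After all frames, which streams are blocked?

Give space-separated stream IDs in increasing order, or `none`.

Answer: S1

Derivation:
Op 1: conn=31 S1=31 S2=31 S3=53 blocked=[]
Op 2: conn=41 S1=31 S2=31 S3=53 blocked=[]
Op 3: conn=56 S1=31 S2=31 S3=53 blocked=[]
Op 4: conn=46 S1=21 S2=31 S3=53 blocked=[]
Op 5: conn=72 S1=21 S2=31 S3=53 blocked=[]
Op 6: conn=55 S1=4 S2=31 S3=53 blocked=[]
Op 7: conn=35 S1=-16 S2=31 S3=53 blocked=[1]
Op 8: conn=17 S1=-16 S2=13 S3=53 blocked=[1]
Op 9: conn=32 S1=-16 S2=13 S3=53 blocked=[1]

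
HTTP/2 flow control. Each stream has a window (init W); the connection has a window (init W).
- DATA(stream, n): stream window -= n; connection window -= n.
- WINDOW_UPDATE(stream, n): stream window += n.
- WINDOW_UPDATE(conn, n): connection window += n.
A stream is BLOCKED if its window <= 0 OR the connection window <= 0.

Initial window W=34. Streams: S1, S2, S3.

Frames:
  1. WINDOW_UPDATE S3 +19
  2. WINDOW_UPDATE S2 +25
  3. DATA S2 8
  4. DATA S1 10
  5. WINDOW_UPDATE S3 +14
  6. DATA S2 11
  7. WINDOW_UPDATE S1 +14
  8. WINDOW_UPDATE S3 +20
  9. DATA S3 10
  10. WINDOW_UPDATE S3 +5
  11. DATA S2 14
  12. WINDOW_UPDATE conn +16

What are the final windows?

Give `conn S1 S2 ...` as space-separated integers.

Op 1: conn=34 S1=34 S2=34 S3=53 blocked=[]
Op 2: conn=34 S1=34 S2=59 S3=53 blocked=[]
Op 3: conn=26 S1=34 S2=51 S3=53 blocked=[]
Op 4: conn=16 S1=24 S2=51 S3=53 blocked=[]
Op 5: conn=16 S1=24 S2=51 S3=67 blocked=[]
Op 6: conn=5 S1=24 S2=40 S3=67 blocked=[]
Op 7: conn=5 S1=38 S2=40 S3=67 blocked=[]
Op 8: conn=5 S1=38 S2=40 S3=87 blocked=[]
Op 9: conn=-5 S1=38 S2=40 S3=77 blocked=[1, 2, 3]
Op 10: conn=-5 S1=38 S2=40 S3=82 blocked=[1, 2, 3]
Op 11: conn=-19 S1=38 S2=26 S3=82 blocked=[1, 2, 3]
Op 12: conn=-3 S1=38 S2=26 S3=82 blocked=[1, 2, 3]

Answer: -3 38 26 82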